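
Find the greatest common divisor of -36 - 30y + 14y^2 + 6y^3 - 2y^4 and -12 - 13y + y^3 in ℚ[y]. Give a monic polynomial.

Euclidean algorithm in ℚ[y]:
  -2y^4 + 6y^3 + 14y^2 - 30y - 36 = (-2y + 6)(y^3 - 13y - 12) + (-12y^2 + 24y + 36)
  y^3 - 13y - 12 = (-(1/12)y - 1/6)(-12y^2 + 24y + 36) + (-6y - 6)
  -12y^2 + 24y + 36 = (2y - 6)(-6y - 6) + (0)
Last nonzero remainder: -6y - 6. Dividing through by -6 gives the monic gcd y + 1.

1 + y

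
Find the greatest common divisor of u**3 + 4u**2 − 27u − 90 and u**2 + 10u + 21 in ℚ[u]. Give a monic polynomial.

Euclidean algorithm in ℚ[u]:
  u**3 + 4u**2 − 27u − 90 = (u − 6)(u**2 + 10u + 21) + (12u + 36)
  u**2 + 10u + 21 = ((1/12)u + 7/12)(12u + 36) + (0)
Last nonzero remainder: 12u + 36. Dividing through by 12 gives the monic gcd u + 3.

u + 3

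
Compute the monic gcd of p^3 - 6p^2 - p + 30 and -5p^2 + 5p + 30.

p^2 - p - 6

By polynomial division,
  p^3 - 6p^2 - p + 30 = (-(1/5)p + 1)(-5p^2 + 5p + 30) + (0)
Last nonzero remainder: -5p^2 + 5p + 30. Dividing through by -5 gives the monic gcd p^2 - p - 6.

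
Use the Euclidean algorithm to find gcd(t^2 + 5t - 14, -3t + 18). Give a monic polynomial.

Repeated division with remainder:
  t^2 + 5t - 14 = (-(1/3)t - 11/3)(-3t + 18) + (52)
  -3t + 18 = (-(3/52)t + 9/26)(52) + (0)
The last nonzero remainder is the constant 52, so the polynomials are coprime and gcd = 1.

1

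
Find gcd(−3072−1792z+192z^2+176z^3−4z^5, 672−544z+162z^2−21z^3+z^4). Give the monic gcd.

24−10z+z^2

By polynomial division,
  −4z^5+176z^3+192z^2−1792z−3072 = (−4z−84)(z^4−21z^3+162z^2−544z+672) + (−940z^3+11624z^2−44800z+53376)
  z^4−21z^3+162z^2−544z+672 = (−(1/940)z+2029/220900)(−940z^3+11624z^2−44800z+53376) + ((418176/55225)z^2−(836352/11045)z+10036224/55225)
  −940z^3+11624z^2−44800z+53376 = (−(12977875/104544)z+7676275/26136)((418176/55225)z^2−(836352/11045)z+10036224/55225) + (0)
Last nonzero remainder: (418176/55225)z^2−(836352/11045)z+10036224/55225. Dividing through by 418176/55225 gives the monic gcd z^2−10z+24.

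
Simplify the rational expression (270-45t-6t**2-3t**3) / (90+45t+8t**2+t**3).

(9-3t)/(3+t)

Repeated division with remainder:
  -3t**3-6t**2-45t+270 = (-3)(t**3+8t**2+45t+90) + (18t**2+90t+540)
  t**3+8t**2+45t+90 = ((1/18)t+1/6)(18t**2+90t+540) + (0)
Last nonzero remainder: 18t**2+90t+540. Dividing through by 18 gives the monic gcd t**2+5t+30.
Cancel t**2+5t+30 from numerator and denominator to get the reduced form.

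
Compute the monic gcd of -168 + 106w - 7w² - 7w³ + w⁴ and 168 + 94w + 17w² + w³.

4 + w

Apply the Euclidean algorithm:
  w⁴ - 7w³ - 7w² + 106w - 168 = (w - 24)(w³ + 17w² + 94w + 168) + (307w² + 2194w + 3864)
  w³ + 17w² + 94w + 168 = ((1/307)w + 3025/94249)(307w² + 2194w + 3864) + ((1036308/94249)w + 4145232/94249)
  307w² + 2194w + 3864 = ((28934443/1036308)w + 2167727/24674)((1036308/94249)w + 4145232/94249) + (0)
Last nonzero remainder: (1036308/94249)w + 4145232/94249. Dividing through by 1036308/94249 gives the monic gcd w + 4.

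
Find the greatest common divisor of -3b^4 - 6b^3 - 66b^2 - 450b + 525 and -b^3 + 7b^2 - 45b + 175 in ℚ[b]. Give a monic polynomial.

b^2 - 2b + 35

Euclidean algorithm in ℚ[b]:
  -3b^4 - 6b^3 - 66b^2 - 450b + 525 = (3b + 27)(-b^3 + 7b^2 - 45b + 175) + (-120b^2 + 240b - 4200)
  -b^3 + 7b^2 - 45b + 175 = ((1/120)b - 1/24)(-120b^2 + 240b - 4200) + (0)
Last nonzero remainder: -120b^2 + 240b - 4200. Dividing through by -120 gives the monic gcd b^2 - 2b + 35.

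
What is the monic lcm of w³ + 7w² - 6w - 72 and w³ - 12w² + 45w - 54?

w⁵ - 2w⁴ - 51w³ + 108w² + 540w - 1296

Repeated division with remainder:
  w³ + 7w² - 6w - 72 = (w³ - 12w² + 45w - 54) + (19w² - 51w - 18)
  w³ - 12w² + 45w - 54 = ((1/19)w - 177/361)(19w² - 51w - 18) + ((7560/361)w - 22680/361)
  19w² - 51w - 18 = ((6859/7560)w + 361/1260)((7560/361)w - 22680/361) + (0)
Last nonzero remainder: (7560/361)w - 22680/361. Dividing through by 7560/361 gives the monic gcd w - 3.
Then lcm(f, g) = f·g / gcd(f, g); expanding and making the result monic gives the answer.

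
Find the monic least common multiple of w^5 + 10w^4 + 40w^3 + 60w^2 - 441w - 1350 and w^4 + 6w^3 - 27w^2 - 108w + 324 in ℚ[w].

w^7 + 13w^6 + 52w^5 - 981w^3 - 3753w^2 + 3888w + 24300

Repeated division with remainder:
  w^5 + 10w^4 + 40w^3 + 60w^2 - 441w - 1350 = (w + 4)(w^4 + 6w^3 - 27w^2 - 108w + 324) + (43w^3 + 276w^2 - 333w - 2646)
  w^4 + 6w^3 - 27w^2 - 108w + 324 = ((1/43)w - 18/1849)(43w^3 + 276w^2 - 333w - 2646) + (-(30636/1849)w^2 - (91908/1849)w + 551448/1849)
  43w^3 + 276w^2 - 333w - 2646 = (-(79507/30636)w - 90601/10212)(-(30636/1849)w^2 - (91908/1849)w + 551448/1849) + (0)
Last nonzero remainder: -(30636/1849)w^2 - (91908/1849)w + 551448/1849. Dividing through by -30636/1849 gives the monic gcd w^2 + 3w - 18.
Then lcm(f, g) = f·g / gcd(f, g); expanding and making the result monic gives the answer.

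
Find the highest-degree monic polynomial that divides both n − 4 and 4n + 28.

Apply the Euclidean algorithm:
  n − 4 = (1/4)(4n + 28) + (−11)
  4n + 28 = (−(4/11)n − 28/11)(−11) + (0)
The last nonzero remainder is the constant −11, so the polynomials are coprime and gcd = 1.

1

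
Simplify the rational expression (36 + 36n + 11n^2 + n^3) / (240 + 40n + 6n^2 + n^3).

(6 + 5n + n^2)/(40 + n^2)

Repeated division with remainder:
  n^3 + 11n^2 + 36n + 36 = (n^3 + 6n^2 + 40n + 240) + (5n^2 - 4n - 204)
  n^3 + 6n^2 + 40n + 240 = ((1/5)n + 34/25)(5n^2 - 4n - 204) + ((2156/25)n + 12936/25)
  5n^2 - 4n - 204 = ((125/2156)n - 425/1078)((2156/25)n + 12936/25) + (0)
Last nonzero remainder: (2156/25)n + 12936/25. Dividing through by 2156/25 gives the monic gcd n + 6.
Cancel n + 6 from numerator and denominator to get the reduced form.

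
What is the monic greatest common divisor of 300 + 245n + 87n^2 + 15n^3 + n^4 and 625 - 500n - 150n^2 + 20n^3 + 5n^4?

Repeated division with remainder:
  n^4 + 15n^3 + 87n^2 + 245n + 300 = (1/5)(5n^4 + 20n^3 - 150n^2 - 500n + 625) + (11n^3 + 117n^2 + 345n + 175)
  5n^4 + 20n^3 - 150n^2 - 500n + 625 = ((5/11)n - 365/121)(11n^3 + 117n^2 + 345n + 175) + ((5580/121)n^2 + (55800/121)n + 139500/121)
  11n^3 + 117n^2 + 345n + 175 = ((1331/5580)n + 847/5580)((5580/121)n^2 + (55800/121)n + 139500/121) + (0)
Last nonzero remainder: (5580/121)n^2 + (55800/121)n + 139500/121. Dividing through by 5580/121 gives the monic gcd n^2 + 10n + 25.

25 + 10n + n^2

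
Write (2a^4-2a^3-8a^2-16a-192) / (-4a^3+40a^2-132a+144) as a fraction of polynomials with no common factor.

By polynomial division,
  2a^4-2a^3-8a^2-16a-192 = (-(1/2)a-9/2)(-4a^3+40a^2-132a+144) + (106a^2-538a+456)
  -4a^3+40a^2-132a+144 = (-(2/53)a+522/2809)(106a^2-538a+456) + (-(41616/2809)a+166464/2809)
  106a^2-538a+456 = (-(148877/20808)a+53371/6936)(-(41616/2809)a+166464/2809) + (0)
Last nonzero remainder: -(41616/2809)a+166464/2809. Dividing through by -41616/2809 gives the monic gcd a-4.
Cancel a-4 from numerator and denominator to get the reduced form.

(-a^3-3a^2-8a-24)/(2a^2-12a+18)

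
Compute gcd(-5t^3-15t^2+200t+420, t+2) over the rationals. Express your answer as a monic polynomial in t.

t+2

Apply the Euclidean algorithm:
  -5t^3-15t^2+200t+420 = (-5t^2-5t+210)(t+2) + (0)
The last nonzero remainder t+2 is already monic.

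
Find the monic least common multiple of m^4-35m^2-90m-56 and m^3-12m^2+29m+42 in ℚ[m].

m^5-6m^4-35m^3+120m^2+484m+336

Euclidean algorithm in ℚ[m]:
  m^4-35m^2-90m-56 = (m+12)(m^3-12m^2+29m+42) + (80m^2-480m-560)
  m^3-12m^2+29m+42 = ((1/80)m-3/40)(80m^2-480m-560) + (0)
Last nonzero remainder: 80m^2-480m-560. Dividing through by 80 gives the monic gcd m^2-6m-7.
Then lcm(f, g) = f·g / gcd(f, g); expanding and making the result monic gives the answer.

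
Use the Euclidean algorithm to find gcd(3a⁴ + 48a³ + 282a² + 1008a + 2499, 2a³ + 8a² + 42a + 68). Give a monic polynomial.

Apply the Euclidean algorithm:
  3a⁴ + 48a³ + 282a² + 1008a + 2499 = ((3/2)a + 18)(2a³ + 8a² + 42a + 68) + (75a² + 150a + 1275)
  2a³ + 8a² + 42a + 68 = ((2/75)a + 4/75)(75a² + 150a + 1275) + (0)
Last nonzero remainder: 75a² + 150a + 1275. Dividing through by 75 gives the monic gcd a² + 2a + 17.

a² + 2a + 17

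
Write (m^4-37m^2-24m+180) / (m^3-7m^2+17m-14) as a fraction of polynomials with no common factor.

(m^3+2m^2-33m-90)/(m^2-5m+7)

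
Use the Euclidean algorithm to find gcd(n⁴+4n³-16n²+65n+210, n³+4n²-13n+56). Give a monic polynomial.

n+7

Euclidean algorithm in ℚ[n]:
  n⁴+4n³-16n²+65n+210 = (n)(n³+4n²-13n+56) + (-3n²+9n+210)
  n³+4n²-13n+56 = (-(1/3)n-7/3)(-3n²+9n+210) + (78n+546)
  -3n²+9n+210 = (-(1/26)n+5/13)(78n+546) + (0)
Last nonzero remainder: 78n+546. Dividing through by 78 gives the monic gcd n+7.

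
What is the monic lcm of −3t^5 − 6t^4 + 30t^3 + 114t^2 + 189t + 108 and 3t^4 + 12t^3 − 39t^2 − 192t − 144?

t^6 + 6t^5 − 2t^4 − 78t^3 − 215t^2 − 288t − 144

By polynomial division,
  −3t^5 − 6t^4 + 30t^3 + 114t^2 + 189t + 108 = (−t + 2)(3t^4 + 12t^3 − 39t^2 − 192t − 144) + (−33t^3 + 429t + 396)
  3t^4 + 12t^3 − 39t^2 − 192t − 144 = (−(1/11)t − 4/11)(−33t^3 + 429t + 396) + (0)
Last nonzero remainder: −33t^3 + 429t + 396. Dividing through by −33 gives the monic gcd t^3 − 13t − 12.
Then lcm(f, g) = f·g / gcd(f, g); expanding and making the result monic gives the answer.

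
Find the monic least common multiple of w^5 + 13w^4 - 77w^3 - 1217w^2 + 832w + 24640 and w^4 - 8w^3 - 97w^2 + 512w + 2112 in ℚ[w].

w^7 + 5w^6 - 214w^5 - 1030w^4 + 13109w^3 + 58145w^2 - 224576w - 813120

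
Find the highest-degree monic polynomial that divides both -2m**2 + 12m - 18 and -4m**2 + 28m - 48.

By polynomial division,
  -2m**2 + 12m - 18 = (1/2)(-4m**2 + 28m - 48) + (-2m + 6)
  -4m**2 + 28m - 48 = (2m - 8)(-2m + 6) + (0)
Last nonzero remainder: -2m + 6. Dividing through by -2 gives the monic gcd m - 3.

m - 3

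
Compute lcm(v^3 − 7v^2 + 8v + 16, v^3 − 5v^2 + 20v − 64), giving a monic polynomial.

v^5 − 8v^4 + 31v^3 − 104v^2 + 112v + 256

Apply the Euclidean algorithm:
  v^3 − 7v^2 + 8v + 16 = (v^3 − 5v^2 + 20v − 64) + (−2v^2 − 12v + 80)
  v^3 − 5v^2 + 20v − 64 = (−(1/2)v + 11/2)(−2v^2 − 12v + 80) + (126v − 504)
  −2v^2 − 12v + 80 = (−(1/63)v − 10/63)(126v − 504) + (0)
Last nonzero remainder: 126v − 504. Dividing through by 126 gives the monic gcd v − 4.
Then lcm(f, g) = f·g / gcd(f, g); expanding and making the result monic gives the answer.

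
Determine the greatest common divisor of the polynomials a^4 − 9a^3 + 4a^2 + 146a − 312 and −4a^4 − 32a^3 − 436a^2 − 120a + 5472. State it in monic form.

Repeated division with remainder:
  a^4 − 9a^3 + 4a^2 + 146a − 312 = (−1/4)(−4a^4 − 32a^3 − 436a^2 − 120a + 5472) + (−17a^3 − 105a^2 + 116a + 1056)
  −4a^4 − 32a^3 − 436a^2 − 120a + 5472 = ((4/17)a + 124/289)(−17a^3 − 105a^2 + 116a + 1056) + (−(120872/289)a^2 − (120872/289)a + 1450464/289)
  −17a^3 − 105a^2 + 116a + 1056 = ((4913/120872)a + 3179/15109)(−(120872/289)a^2 − (120872/289)a + 1450464/289) + (0)
Last nonzero remainder: −(120872/289)a^2 − (120872/289)a + 1450464/289. Dividing through by −120872/289 gives the monic gcd a^2 + a − 12.

a^2 + a − 12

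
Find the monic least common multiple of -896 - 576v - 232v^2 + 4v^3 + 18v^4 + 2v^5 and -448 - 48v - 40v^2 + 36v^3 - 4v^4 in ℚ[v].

Repeated division with remainder:
  2v^5 + 18v^4 + 4v^3 - 232v^2 - 576v - 896 = (-(1/2)v - 9)(-4v^4 + 36v^3 - 40v^2 - 48v - 448) + (308v^3 - 616v^2 - 1232v - 4928)
  -4v^4 + 36v^3 - 40v^2 - 48v - 448 = (-(1/77)v + 1/11)(308v^3 - 616v^2 - 1232v - 4928) + (0)
Last nonzero remainder: 308v^3 - 616v^2 - 1232v - 4928. Dividing through by 308 gives the monic gcd v^3 - 2v^2 - 4v - 16.
Then lcm(f, g) = f·g / gcd(f, g); expanding and making the result monic gives the answer.

3136 + 1568v + 524v^2 - 130v^3 - 61v^4 + 2v^5 + v^6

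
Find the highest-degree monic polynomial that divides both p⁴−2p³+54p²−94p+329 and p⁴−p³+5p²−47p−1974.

Apply the Euclidean algorithm:
  p⁴−2p³+54p²−94p+329 = (p⁴−p³+5p²−47p−1974) + (−p³+49p²−47p+2303)
  p⁴−p³+5p²−47p−1974 = (−p−48)(−p³+49p²−47p+2303) + (2310p²+108570)
  −p³+49p²−47p+2303 = (−(1/2310)p+7/330)(2310p²+108570) + (0)
Last nonzero remainder: 2310p²+108570. Dividing through by 2310 gives the monic gcd p²+47.

p²+47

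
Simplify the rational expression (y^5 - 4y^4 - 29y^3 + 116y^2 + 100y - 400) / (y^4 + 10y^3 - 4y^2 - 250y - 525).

Repeated division with remainder:
  y^5 - 4y^4 - 29y^3 + 116y^2 + 100y - 400 = (y - 14)(y^4 + 10y^3 - 4y^2 - 250y - 525) + (115y^3 + 310y^2 - 2875y - 7750)
  y^4 + 10y^3 - 4y^2 - 250y - 525 = ((1/115)y + 168/2645)(115y^3 + 310y^2 - 2875y - 7750) + ((693/529)y^2 - 17325/529)
  115y^3 + 310y^2 - 2875y - 7750 = ((60835/693)y + 163990/693)((693/529)y^2 - 17325/529) + (0)
Last nonzero remainder: (693/529)y^2 - 17325/529. Dividing through by 693/529 gives the monic gcd y^2 - 25.
Cancel y^2 - 25 from numerator and denominator to get the reduced form.

(y^3 - 4y^2 - 4y + 16)/(y^2 + 10y + 21)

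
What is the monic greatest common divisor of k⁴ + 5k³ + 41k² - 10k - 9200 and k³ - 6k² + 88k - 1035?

Apply the Euclidean algorithm:
  k⁴ + 5k³ + 41k² - 10k - 9200 = (k + 11)(k³ - 6k² + 88k - 1035) + (19k² + 57k + 2185)
  k³ - 6k² + 88k - 1035 = ((1/19)k - 9/19)(19k² + 57k + 2185) + (0)
Last nonzero remainder: 19k² + 57k + 2185. Dividing through by 19 gives the monic gcd k² + 3k + 115.

k² + 3k + 115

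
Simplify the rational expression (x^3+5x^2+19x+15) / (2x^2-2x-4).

(x^2+4x+15)/(2x-4)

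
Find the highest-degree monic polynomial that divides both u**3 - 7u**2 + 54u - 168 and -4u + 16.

By polynomial division,
  u**3 - 7u**2 + 54u - 168 = (-(1/4)u**2 + (3/4)u - 21/2)(-4u + 16) + (0)
Last nonzero remainder: -4u + 16. Dividing through by -4 gives the monic gcd u - 4.

u - 4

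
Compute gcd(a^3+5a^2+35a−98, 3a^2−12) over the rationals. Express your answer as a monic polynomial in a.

a−2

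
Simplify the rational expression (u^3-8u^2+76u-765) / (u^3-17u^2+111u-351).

(u^2+u+85)/(u^2-8u+39)

By polynomial division,
  u^3-8u^2+76u-765 = (u^3-17u^2+111u-351) + (9u^2-35u-414)
  u^3-17u^2+111u-351 = ((1/9)u-118/81)(9u^2-35u-414) + ((8587/81)u-8587/9)
  9u^2-35u-414 = ((729/8587)u+3726/8587)((8587/81)u-8587/9) + (0)
Last nonzero remainder: (8587/81)u-8587/9. Dividing through by 8587/81 gives the monic gcd u-9.
Cancel u-9 from numerator and denominator to get the reduced form.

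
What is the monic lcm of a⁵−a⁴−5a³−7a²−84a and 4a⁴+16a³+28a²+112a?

a⁶+3a⁵−9a⁴−27a³−112a²−336a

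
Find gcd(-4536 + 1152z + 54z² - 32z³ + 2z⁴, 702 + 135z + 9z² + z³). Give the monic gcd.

6 + z

Apply the Euclidean algorithm:
  2z⁴ - 32z³ + 54z² + 1152z - 4536 = (2z - 50)(z³ + 9z² + 135z + 702) + (234z² + 6498z + 30564)
  z³ + 9z² + 135z + 702 = ((1/234)z - 122/1521)(234z² + 6498z + 30564) + ((88825/169)z + 532950/169)
  234z² + 6498z + 30564 = ((39546/88825)z + 860886/88825)((88825/169)z + 532950/169) + (0)
Last nonzero remainder: (88825/169)z + 532950/169. Dividing through by 88825/169 gives the monic gcd z + 6.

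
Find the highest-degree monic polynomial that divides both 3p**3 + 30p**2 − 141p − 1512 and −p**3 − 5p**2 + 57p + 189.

By polynomial division,
  3p**3 + 30p**2 − 141p − 1512 = (−3)(−p**3 − 5p**2 + 57p + 189) + (15p**2 + 30p − 945)
  −p**3 − 5p**2 + 57p + 189 = (−(1/15)p − 1/5)(15p**2 + 30p − 945) + (0)
Last nonzero remainder: 15p**2 + 30p − 945. Dividing through by 15 gives the monic gcd p**2 + 2p − 63.

p**2 + 2p − 63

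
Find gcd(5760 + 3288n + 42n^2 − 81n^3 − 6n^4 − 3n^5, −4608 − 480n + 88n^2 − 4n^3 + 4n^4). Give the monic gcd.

Apply the Euclidean algorithm:
  −3n^5 − 6n^4 − 81n^3 + 42n^2 + 3288n + 5760 = (−(3/4)n − 9/4)(4n^4 − 4n^3 + 88n^2 − 480n − 4608) + (−24n^3 − 120n^2 − 1248n − 4608)
  4n^4 − 4n^3 + 88n^2 − 480n − 4608 = (−(1/6)n + 1)(−24n^3 − 120n^2 − 1248n − 4608) + (0)
Last nonzero remainder: −24n^3 − 120n^2 − 1248n − 4608. Dividing through by −24 gives the monic gcd n^3 + 5n^2 + 52n + 192.

192 + 52n + 5n^2 + n^3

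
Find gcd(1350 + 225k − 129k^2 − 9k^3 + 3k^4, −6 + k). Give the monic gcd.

−6 + k

Apply the Euclidean algorithm:
  3k^4 − 9k^3 − 129k^2 + 225k + 1350 = (3k^3 + 9k^2 − 75k − 225)(k − 6) + (0)
The last nonzero remainder k − 6 is already monic.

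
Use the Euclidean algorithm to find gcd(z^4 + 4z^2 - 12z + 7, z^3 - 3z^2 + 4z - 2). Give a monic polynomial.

By polynomial division,
  z^4 + 4z^2 - 12z + 7 = (z + 3)(z^3 - 3z^2 + 4z - 2) + (9z^2 - 22z + 13)
  z^3 - 3z^2 + 4z - 2 = ((1/9)z - 5/81)(9z^2 - 22z + 13) + ((97/81)z - 97/81)
  9z^2 - 22z + 13 = ((729/97)z - 1053/97)((97/81)z - 97/81) + (0)
Last nonzero remainder: (97/81)z - 97/81. Dividing through by 97/81 gives the monic gcd z - 1.

z - 1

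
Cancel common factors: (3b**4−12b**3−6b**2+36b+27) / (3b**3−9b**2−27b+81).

Repeated division with remainder:
  3b**4−12b**3−6b**2+36b+27 = (b−1)(3b**3−9b**2−27b+81) + (12b**2−72b+108)
  3b**3−9b**2−27b+81 = ((1/4)b+3/4)(12b**2−72b+108) + (0)
Last nonzero remainder: 12b**2−72b+108. Dividing through by 12 gives the monic gcd b**2−6b+9.
Cancel b**2−6b+9 from numerator and denominator to get the reduced form.

(b**2+2b+1)/(b+3)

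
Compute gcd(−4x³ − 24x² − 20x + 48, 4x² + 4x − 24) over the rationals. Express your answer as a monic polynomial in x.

By polynomial division,
  −4x³ − 24x² − 20x + 48 = (−x − 5)(4x² + 4x − 24) + (−24x − 72)
  4x² + 4x − 24 = (−(1/6)x + 1/3)(−24x − 72) + (0)
Last nonzero remainder: −24x − 72. Dividing through by −24 gives the monic gcd x + 3.

x + 3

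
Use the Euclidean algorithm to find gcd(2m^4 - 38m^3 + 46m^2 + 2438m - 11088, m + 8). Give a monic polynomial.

m + 8

Repeated division with remainder:
  2m^4 - 38m^3 + 46m^2 + 2438m - 11088 = (2m^3 - 54m^2 + 478m - 1386)(m + 8) + (0)
The last nonzero remainder m + 8 is already monic.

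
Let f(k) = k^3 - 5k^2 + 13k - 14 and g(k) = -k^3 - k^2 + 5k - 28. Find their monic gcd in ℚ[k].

Repeated division with remainder:
  k^3 - 5k^2 + 13k - 14 = (-1)(-k^3 - k^2 + 5k - 28) + (-6k^2 + 18k - 42)
  -k^3 - k^2 + 5k - 28 = ((1/6)k + 2/3)(-6k^2 + 18k - 42) + (0)
Last nonzero remainder: -6k^2 + 18k - 42. Dividing through by -6 gives the monic gcd k^2 - 3k + 7.

k^2 - 3k + 7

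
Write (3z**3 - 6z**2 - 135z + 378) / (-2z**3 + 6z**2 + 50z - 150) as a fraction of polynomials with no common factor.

Euclidean algorithm in ℚ[z]:
  3z**3 - 6z**2 - 135z + 378 = (-3/2)(-2z**3 + 6z**2 + 50z - 150) + (3z**2 - 60z + 153)
  -2z**3 + 6z**2 + 50z - 150 = (-(2/3)z - 34/3)(3z**2 - 60z + 153) + (-528z + 1584)
  3z**2 - 60z + 153 = (-(1/176)z + 17/176)(-528z + 1584) + (0)
Last nonzero remainder: -528z + 1584. Dividing through by -528 gives the monic gcd z - 3.
Cancel z - 3 from numerator and denominator to get the reduced form.

(-3z**2 - 3z + 126)/(2z**2 - 50)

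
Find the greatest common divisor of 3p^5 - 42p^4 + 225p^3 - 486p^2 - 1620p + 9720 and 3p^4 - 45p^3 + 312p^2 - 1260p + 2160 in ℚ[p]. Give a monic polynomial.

Repeated division with remainder:
  3p^5 - 42p^4 + 225p^3 - 486p^2 - 1620p + 9720 = (p + 1)(3p^4 - 45p^3 + 312p^2 - 1260p + 2160) + (-42p^3 + 462p^2 - 2520p + 7560)
  3p^4 - 45p^3 + 312p^2 - 1260p + 2160 = (-(1/14)p + 2/7)(-42p^3 + 462p^2 - 2520p + 7560) + (0)
Last nonzero remainder: -42p^3 + 462p^2 - 2520p + 7560. Dividing through by -42 gives the monic gcd p^3 - 11p^2 + 60p - 180.

p^3 - 11p^2 + 60p - 180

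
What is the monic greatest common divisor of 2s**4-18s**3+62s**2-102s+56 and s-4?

s-4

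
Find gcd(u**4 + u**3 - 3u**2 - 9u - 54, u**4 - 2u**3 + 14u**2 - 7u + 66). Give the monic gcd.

u**2 + u + 6

Repeated division with remainder:
  u**4 + u**3 - 3u**2 - 9u - 54 = (u**4 - 2u**3 + 14u**2 - 7u + 66) + (3u**3 - 17u**2 - 2u - 120)
  u**4 - 2u**3 + 14u**2 - 7u + 66 = ((1/3)u + 11/9)(3u**3 - 17u**2 - 2u - 120) + ((319/9)u**2 + (319/9)u + 638/3)
  3u**3 - 17u**2 - 2u - 120 = ((27/319)u - 180/319)((319/9)u**2 + (319/9)u + 638/3) + (0)
Last nonzero remainder: (319/9)u**2 + (319/9)u + 638/3. Dividing through by 319/9 gives the monic gcd u**2 + u + 6.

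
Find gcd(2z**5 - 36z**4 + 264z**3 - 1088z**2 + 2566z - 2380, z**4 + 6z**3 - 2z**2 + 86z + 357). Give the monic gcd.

z**2 - 4z + 17

By polynomial division,
  2z**5 - 36z**4 + 264z**3 - 1088z**2 + 2566z - 2380 = (2z - 48)(z**4 + 6z**3 - 2z**2 + 86z + 357) + (556z**3 - 1356z**2 + 5980z + 14756)
  z**4 + 6z**3 - 2z**2 + 86z + 357 = ((1/556)z + 1173/77284)(556z**3 - 1356z**2 + 5980z + 14756) + ((151200/19321)z**2 - (604800/19321)z + 2570400/19321)
  556z**3 - 1356z**2 + 5980z + 14756 = ((2685619/37800)z + 598951/5400)((151200/19321)z**2 - (604800/19321)z + 2570400/19321) + (0)
Last nonzero remainder: (151200/19321)z**2 - (604800/19321)z + 2570400/19321. Dividing through by 151200/19321 gives the monic gcd z**2 - 4z + 17.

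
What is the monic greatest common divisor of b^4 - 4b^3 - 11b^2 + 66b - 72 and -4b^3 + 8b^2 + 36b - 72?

By polynomial division,
  b^4 - 4b^3 - 11b^2 + 66b - 72 = (-(1/4)b + 1/2)(-4b^3 + 8b^2 + 36b - 72) + (-6b^2 + 30b - 36)
  -4b^3 + 8b^2 + 36b - 72 = ((2/3)b + 2)(-6b^2 + 30b - 36) + (0)
Last nonzero remainder: -6b^2 + 30b - 36. Dividing through by -6 gives the monic gcd b^2 - 5b + 6.

b^2 - 5b + 6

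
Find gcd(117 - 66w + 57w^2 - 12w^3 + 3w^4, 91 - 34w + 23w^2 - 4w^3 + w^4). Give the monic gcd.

13 - 3w + w^2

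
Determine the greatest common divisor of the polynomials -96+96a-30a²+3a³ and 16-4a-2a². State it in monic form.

-2+a

Repeated division with remainder:
  3a³-30a²+96a-96 = (-(3/2)a+18)(-2a²-4a+16) + (192a-384)
  -2a²-4a+16 = (-(1/96)a-1/24)(192a-384) + (0)
Last nonzero remainder: 192a-384. Dividing through by 192 gives the monic gcd a-2.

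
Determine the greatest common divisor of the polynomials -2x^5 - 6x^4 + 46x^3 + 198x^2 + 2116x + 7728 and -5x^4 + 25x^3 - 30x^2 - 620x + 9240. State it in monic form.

Euclidean algorithm in ℚ[x]:
  -2x^5 - 6x^4 + 46x^3 + 198x^2 + 2116x + 7728 = ((2/5)x + 16/5)(-5x^4 + 25x^3 - 30x^2 - 620x + 9240) + (-22x^3 + 542x^2 + 404x - 21840)
  -5x^4 + 25x^3 - 30x^2 - 620x + 9240 = ((5/22)x + 540/121)(-22x^3 + 542x^2 + 404x - 21840) + (-(307420/121)x^2 + (307420/121)x + 12911640/121)
  -22x^3 + 542x^2 + 404x - 21840 = ((1331/153710)x - 3146/15371)(-(307420/121)x^2 + (307420/121)x + 12911640/121) + (0)
Last nonzero remainder: -(307420/121)x^2 + (307420/121)x + 12911640/121. Dividing through by -307420/121 gives the monic gcd x^2 - x - 42.

x^2 - x - 42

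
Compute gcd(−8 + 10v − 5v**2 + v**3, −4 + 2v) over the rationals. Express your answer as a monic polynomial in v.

−2 + v

Repeated division with remainder:
  v**3 − 5v**2 + 10v − 8 = ((1/2)v**2 − (3/2)v + 2)(2v − 4) + (0)
Last nonzero remainder: 2v − 4. Dividing through by 2 gives the monic gcd v − 2.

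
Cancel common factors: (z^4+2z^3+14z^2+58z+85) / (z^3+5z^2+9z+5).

(z^2-2z+17)/(z+1)

By polynomial division,
  z^4+2z^3+14z^2+58z+85 = (z-3)(z^3+5z^2+9z+5) + (20z^2+80z+100)
  z^3+5z^2+9z+5 = ((1/20)z+1/20)(20z^2+80z+100) + (0)
Last nonzero remainder: 20z^2+80z+100. Dividing through by 20 gives the monic gcd z^2+4z+5.
Cancel z^2+4z+5 from numerator and denominator to get the reduced form.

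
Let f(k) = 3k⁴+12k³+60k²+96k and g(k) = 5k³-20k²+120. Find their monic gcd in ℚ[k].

k+2

Apply the Euclidean algorithm:
  3k⁴+12k³+60k²+96k = ((3/5)k+24/5)(5k³-20k²+120) + (156k²+24k-576)
  5k³-20k²+120 = ((5/156)k-45/338)(156k²+24k-576) + ((3660/169)k+7320/169)
  156k²+24k-576 = ((2197/305)k-4056/305)((3660/169)k+7320/169) + (0)
Last nonzero remainder: (3660/169)k+7320/169. Dividing through by 3660/169 gives the monic gcd k+2.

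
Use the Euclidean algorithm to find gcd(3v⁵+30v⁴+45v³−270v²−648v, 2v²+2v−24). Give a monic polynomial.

v²+v−12

Apply the Euclidean algorithm:
  3v⁵+30v⁴+45v³−270v²−648v = ((3/2)v³+(27/2)v²+27v)(2v²+2v−24) + (0)
Last nonzero remainder: 2v²+2v−24. Dividing through by 2 gives the monic gcd v²+v−12.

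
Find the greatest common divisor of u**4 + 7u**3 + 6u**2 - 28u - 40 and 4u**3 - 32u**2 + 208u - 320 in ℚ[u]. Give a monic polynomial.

By polynomial division,
  u**4 + 7u**3 + 6u**2 - 28u - 40 = ((1/4)u + 15/4)(4u**3 - 32u**2 + 208u - 320) + (74u**2 - 728u + 1160)
  4u**3 - 32u**2 + 208u - 320 = ((2/37)u + 136/1369)(74u**2 - 728u + 1160) + ((297920/1369)u - 595840/1369)
  74u**2 - 728u + 1160 = ((50653/148960)u - 39701/14896)((297920/1369)u - 595840/1369) + (0)
Last nonzero remainder: (297920/1369)u - 595840/1369. Dividing through by 297920/1369 gives the monic gcd u - 2.

u - 2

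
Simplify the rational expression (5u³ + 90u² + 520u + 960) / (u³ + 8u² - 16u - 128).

(5u + 30)/(u - 4)

Apply the Euclidean algorithm:
  5u³ + 90u² + 520u + 960 = (5)(u³ + 8u² - 16u - 128) + (50u² + 600u + 1600)
  u³ + 8u² - 16u - 128 = ((1/50)u - 2/25)(50u² + 600u + 1600) + (0)
Last nonzero remainder: 50u² + 600u + 1600. Dividing through by 50 gives the monic gcd u² + 12u + 32.
Cancel u² + 12u + 32 from numerator and denominator to get the reduced form.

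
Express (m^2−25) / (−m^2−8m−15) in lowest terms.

(−m+5)/(m+3)

Repeated division with remainder:
  m^2−25 = (−1)(−m^2−8m−15) + (−8m−40)
  −m^2−8m−15 = ((1/8)m+3/8)(−8m−40) + (0)
Last nonzero remainder: −8m−40. Dividing through by −8 gives the monic gcd m+5.
Cancel m+5 from numerator and denominator to get the reduced form.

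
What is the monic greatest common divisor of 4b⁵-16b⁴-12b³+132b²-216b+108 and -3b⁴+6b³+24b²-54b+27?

Repeated division with remainder:
  4b⁵-16b⁴-12b³+132b²-216b+108 = (-(4/3)b+8/3)(-3b⁴+6b³+24b²-54b+27) + (4b³-4b²-36b+36)
  -3b⁴+6b³+24b²-54b+27 = (-(3/4)b+3/4)(4b³-4b²-36b+36) + (0)
Last nonzero remainder: 4b³-4b²-36b+36. Dividing through by 4 gives the monic gcd b³-b²-9b+9.

b³-b²-9b+9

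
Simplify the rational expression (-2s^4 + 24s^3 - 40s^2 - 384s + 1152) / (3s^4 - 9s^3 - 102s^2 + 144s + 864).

(-2s + 12)/(3s + 9)

Euclidean algorithm in ℚ[s]:
  -2s^4 + 24s^3 - 40s^2 - 384s + 1152 = (-2/3)(3s^4 - 9s^3 - 102s^2 + 144s + 864) + (18s^3 - 108s^2 - 288s + 1728)
  3s^4 - 9s^3 - 102s^2 + 144s + 864 = ((1/6)s + 1/2)(18s^3 - 108s^2 - 288s + 1728) + (0)
Last nonzero remainder: 18s^3 - 108s^2 - 288s + 1728. Dividing through by 18 gives the monic gcd s^3 - 6s^2 - 16s + 96.
Cancel s^3 - 6s^2 - 16s + 96 from numerator and denominator to get the reduced form.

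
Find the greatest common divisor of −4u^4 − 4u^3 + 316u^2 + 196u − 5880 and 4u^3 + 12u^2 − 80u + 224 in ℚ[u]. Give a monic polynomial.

u + 7

By polynomial division,
  −4u^4 − 4u^3 + 316u^2 + 196u − 5880 = (−u + 2)(4u^3 + 12u^2 − 80u + 224) + (212u^2 + 580u − 6328)
  4u^3 + 12u^2 − 80u + 224 = ((1/53)u + 14/2809)(212u^2 + 580u − 6328) + ((102544/2809)u + 717808/2809)
  212u^2 + 580u − 6328 = ((148877/25636)u − 317417/12818)((102544/2809)u + 717808/2809) + (0)
Last nonzero remainder: (102544/2809)u + 717808/2809. Dividing through by 102544/2809 gives the monic gcd u + 7.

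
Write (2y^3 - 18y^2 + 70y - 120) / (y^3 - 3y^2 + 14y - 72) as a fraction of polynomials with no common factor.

Repeated division with remainder:
  2y^3 - 18y^2 + 70y - 120 = (2)(y^3 - 3y^2 + 14y - 72) + (-12y^2 + 42y + 24)
  y^3 - 3y^2 + 14y - 72 = (-(1/12)y - 1/24)(-12y^2 + 42y + 24) + ((71/4)y - 71)
  -12y^2 + 42y + 24 = (-(48/71)y - 24/71)((71/4)y - 71) + (0)
Last nonzero remainder: (71/4)y - 71. Dividing through by 71/4 gives the monic gcd y - 4.
Cancel y - 4 from numerator and denominator to get the reduced form.

(2y^2 - 10y + 30)/(y^2 + y + 18)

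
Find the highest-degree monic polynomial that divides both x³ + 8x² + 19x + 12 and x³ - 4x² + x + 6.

x + 1

Euclidean algorithm in ℚ[x]:
  x³ + 8x² + 19x + 12 = (x³ - 4x² + x + 6) + (12x² + 18x + 6)
  x³ - 4x² + x + 6 = ((1/12)x - 11/24)(12x² + 18x + 6) + ((35/4)x + 35/4)
  12x² + 18x + 6 = ((48/35)x + 24/35)((35/4)x + 35/4) + (0)
Last nonzero remainder: (35/4)x + 35/4. Dividing through by 35/4 gives the monic gcd x + 1.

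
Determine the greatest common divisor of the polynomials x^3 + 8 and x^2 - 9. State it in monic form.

1

Euclidean algorithm in ℚ[x]:
  x^3 + 8 = (x)(x^2 - 9) + (9x + 8)
  x^2 - 9 = ((1/9)x - 8/81)(9x + 8) + (-665/81)
  9x + 8 = (-(729/665)x - 648/665)(-665/81) + (0)
The last nonzero remainder is the constant -665/81, so the polynomials are coprime and gcd = 1.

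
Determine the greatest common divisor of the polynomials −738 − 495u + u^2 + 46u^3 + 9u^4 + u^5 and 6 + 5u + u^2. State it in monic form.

Euclidean algorithm in ℚ[u]:
  u^5 + 9u^4 + 46u^3 + u^2 − 495u − 738 = (u^3 + 4u^2 + 20u − 123)(u^2 + 5u + 6) + (0)
The last nonzero remainder u^2 + 5u + 6 is already monic.

6 + 5u + u^2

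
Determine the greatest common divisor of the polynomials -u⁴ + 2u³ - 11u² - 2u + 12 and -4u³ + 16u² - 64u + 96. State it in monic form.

u² - 2u + 12

By polynomial division,
  -u⁴ + 2u³ - 11u² - 2u + 12 = ((1/4)u + 1/2)(-4u³ + 16u² - 64u + 96) + (-3u² + 6u - 36)
  -4u³ + 16u² - 64u + 96 = ((4/3)u - 8/3)(-3u² + 6u - 36) + (0)
Last nonzero remainder: -3u² + 6u - 36. Dividing through by -3 gives the monic gcd u² - 2u + 12.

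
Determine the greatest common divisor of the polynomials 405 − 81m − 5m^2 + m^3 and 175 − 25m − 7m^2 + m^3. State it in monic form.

−5 + m

Euclidean algorithm in ℚ[m]:
  m^3 − 5m^2 − 81m + 405 = (m^3 − 7m^2 − 25m + 175) + (2m^2 − 56m + 230)
  m^3 − 7m^2 − 25m + 175 = ((1/2)m + 21/2)(2m^2 − 56m + 230) + (448m − 2240)
  2m^2 − 56m + 230 = ((1/224)m − 23/224)(448m − 2240) + (0)
Last nonzero remainder: 448m − 2240. Dividing through by 448 gives the monic gcd m − 5.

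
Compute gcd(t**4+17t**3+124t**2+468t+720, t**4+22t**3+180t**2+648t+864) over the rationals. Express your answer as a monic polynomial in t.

Euclidean algorithm in ℚ[t]:
  t**4+17t**3+124t**2+468t+720 = (t**4+22t**3+180t**2+648t+864) + (−5t**3−56t**2−180t−144)
  t**4+22t**3+180t**2+648t+864 = (−(1/5)t−54/25)(−5t**3−56t**2−180t−144) + ((576/25)t**2+(1152/5)t+13824/25)
  −5t**3−56t**2−180t−144 = (−(125/576)t−25/96)((576/25)t**2+(1152/5)t+13824/25) + (0)
Last nonzero remainder: (576/25)t**2+(1152/5)t+13824/25. Dividing through by 576/25 gives the monic gcd t**2+10t+24.

t**2+10t+24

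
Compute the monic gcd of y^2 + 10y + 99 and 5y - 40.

1

By polynomial division,
  y^2 + 10y + 99 = ((1/5)y + 18/5)(5y - 40) + (243)
  5y - 40 = ((5/243)y - 40/243)(243) + (0)
The last nonzero remainder is the constant 243, so the polynomials are coprime and gcd = 1.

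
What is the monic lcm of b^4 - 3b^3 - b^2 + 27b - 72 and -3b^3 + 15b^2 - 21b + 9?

b^6 - 5b^5 + 6b^4 + 26b^3 - 127b^2 + 171b - 72

Euclidean algorithm in ℚ[b]:
  b^4 - 3b^3 - b^2 + 27b - 72 = (-(1/3)b - 2/3)(-3b^3 + 15b^2 - 21b + 9) + (2b^2 + 16b - 66)
  -3b^3 + 15b^2 - 21b + 9 = (-(3/2)b + 39/2)(2b^2 + 16b - 66) + (-432b + 1296)
  2b^2 + 16b - 66 = (-(1/216)b - 11/216)(-432b + 1296) + (0)
Last nonzero remainder: -432b + 1296. Dividing through by -432 gives the monic gcd b - 3.
Then lcm(f, g) = f·g / gcd(f, g); expanding and making the result monic gives the answer.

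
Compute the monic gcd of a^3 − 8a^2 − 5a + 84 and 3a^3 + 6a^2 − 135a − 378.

a^2 − 4a − 21

Apply the Euclidean algorithm:
  a^3 − 8a^2 − 5a + 84 = (1/3)(3a^3 + 6a^2 − 135a − 378) + (−10a^2 + 40a + 210)
  3a^3 + 6a^2 − 135a − 378 = (−(3/10)a − 9/5)(−10a^2 + 40a + 210) + (0)
Last nonzero remainder: −10a^2 + 40a + 210. Dividing through by −10 gives the monic gcd a^2 − 4a − 21.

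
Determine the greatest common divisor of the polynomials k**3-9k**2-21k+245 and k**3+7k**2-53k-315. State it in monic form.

By polynomial division,
  k**3-9k**2-21k+245 = (k**3+7k**2-53k-315) + (-16k**2+32k+560)
  k**3+7k**2-53k-315 = (-(1/16)k-9/16)(-16k**2+32k+560) + (0)
Last nonzero remainder: -16k**2+32k+560. Dividing through by -16 gives the monic gcd k**2-2k-35.

k**2-2k-35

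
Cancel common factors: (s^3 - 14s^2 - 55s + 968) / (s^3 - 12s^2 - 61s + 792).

Repeated division with remainder:
  s^3 - 14s^2 - 55s + 968 = (s^3 - 12s^2 - 61s + 792) + (-2s^2 + 6s + 176)
  s^3 - 12s^2 - 61s + 792 = (-(1/2)s + 9/2)(-2s^2 + 6s + 176) + (0)
Last nonzero remainder: -2s^2 + 6s + 176. Dividing through by -2 gives the monic gcd s^2 - 3s - 88.
Cancel s^2 - 3s - 88 from numerator and denominator to get the reduced form.

(s - 11)/(s - 9)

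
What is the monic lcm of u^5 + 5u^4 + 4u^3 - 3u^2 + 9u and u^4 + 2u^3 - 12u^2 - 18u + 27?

Apply the Euclidean algorithm:
  u^5 + 5u^4 + 4u^3 - 3u^2 + 9u = (u + 3)(u^4 + 2u^3 - 12u^2 - 18u + 27) + (10u^3 + 51u^2 + 36u - 81)
  u^4 + 2u^3 - 12u^2 - 18u + 27 = ((1/10)u - 31/100)(10u^3 + 51u^2 + 36u - 81) + ((21/100)u^2 + (63/50)u + 189/100)
  10u^3 + 51u^2 + 36u - 81 = ((1000/21)u - 300/7)((21/100)u^2 + (63/50)u + 189/100) + (0)
Last nonzero remainder: (21/100)u^2 + (63/50)u + 189/100. Dividing through by 21/100 gives the monic gcd u^2 + 6u + 9.
Then lcm(f, g) = f·g / gcd(f, g); expanding and making the result monic gives the answer.

u^7 + u^6 - 13u^5 - 4u^4 + 33u^3 - 45u^2 + 27u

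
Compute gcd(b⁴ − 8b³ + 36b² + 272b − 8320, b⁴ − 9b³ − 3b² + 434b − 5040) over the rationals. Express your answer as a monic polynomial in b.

b² − 2b − 80

Apply the Euclidean algorithm:
  b⁴ − 8b³ + 36b² + 272b − 8320 = (b⁴ − 9b³ − 3b² + 434b − 5040) + (b³ + 39b² − 162b − 3280)
  b⁴ − 9b³ − 3b² + 434b − 5040 = (b − 48)(b³ + 39b² − 162b − 3280) + (2031b² − 4062b − 162480)
  b³ + 39b² − 162b − 3280 = ((1/2031)b + 41/2031)(2031b² − 4062b − 162480) + (0)
Last nonzero remainder: 2031b² − 4062b − 162480. Dividing through by 2031 gives the monic gcd b² − 2b − 80.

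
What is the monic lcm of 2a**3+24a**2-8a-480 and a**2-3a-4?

a**4+13a**3+8a**2-244a-240

By polynomial division,
  2a**3+24a**2-8a-480 = (2a+30)(a**2-3a-4) + (90a-360)
  a**2-3a-4 = ((1/90)a+1/90)(90a-360) + (0)
Last nonzero remainder: 90a-360. Dividing through by 90 gives the monic gcd a-4.
Then lcm(f, g) = f·g / gcd(f, g); expanding and making the result monic gives the answer.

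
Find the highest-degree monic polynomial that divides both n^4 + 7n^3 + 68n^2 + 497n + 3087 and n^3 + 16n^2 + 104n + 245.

n^2 + 11n + 49

Repeated division with remainder:
  n^4 + 7n^3 + 68n^2 + 497n + 3087 = (n − 9)(n^3 + 16n^2 + 104n + 245) + (108n^2 + 1188n + 5292)
  n^3 + 16n^2 + 104n + 245 = ((1/108)n + 5/108)(108n^2 + 1188n + 5292) + (0)
Last nonzero remainder: 108n^2 + 1188n + 5292. Dividing through by 108 gives the monic gcd n^2 + 11n + 49.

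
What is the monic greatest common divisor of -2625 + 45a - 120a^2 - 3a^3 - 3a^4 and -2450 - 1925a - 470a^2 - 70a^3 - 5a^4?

35 + 5a + a^2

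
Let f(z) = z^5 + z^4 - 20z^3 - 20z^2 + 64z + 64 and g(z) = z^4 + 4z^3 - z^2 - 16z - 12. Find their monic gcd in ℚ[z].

Apply the Euclidean algorithm:
  z^5 + z^4 - 20z^3 - 20z^2 + 64z + 64 = (z - 3)(z^4 + 4z^3 - z^2 - 16z - 12) + (-7z^3 - 7z^2 + 28z + 28)
  z^4 + 4z^3 - z^2 - 16z - 12 = (-(1/7)z - 3/7)(-7z^3 - 7z^2 + 28z + 28) + (0)
Last nonzero remainder: -7z^3 - 7z^2 + 28z + 28. Dividing through by -7 gives the monic gcd z^3 + z^2 - 4z - 4.

z^3 + z^2 - 4z - 4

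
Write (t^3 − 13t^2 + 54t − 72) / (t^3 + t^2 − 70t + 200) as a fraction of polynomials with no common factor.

(t^2 − 9t + 18)/(t^2 + 5t − 50)

Repeated division with remainder:
  t^3 − 13t^2 + 54t − 72 = (t^3 + t^2 − 70t + 200) + (−14t^2 + 124t − 272)
  t^3 + t^2 − 70t + 200 = (−(1/14)t − 69/98)(−14t^2 + 124t − 272) + (−(104/49)t + 416/49)
  −14t^2 + 124t − 272 = ((343/52)t − 833/26)(−(104/49)t + 416/49) + (0)
Last nonzero remainder: −(104/49)t + 416/49. Dividing through by −104/49 gives the monic gcd t − 4.
Cancel t − 4 from numerator and denominator to get the reduced form.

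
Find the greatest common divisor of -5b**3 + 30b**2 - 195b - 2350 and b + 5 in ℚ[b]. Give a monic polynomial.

b + 5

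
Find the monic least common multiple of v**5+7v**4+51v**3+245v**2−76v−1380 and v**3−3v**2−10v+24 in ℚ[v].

Euclidean algorithm in ℚ[v]:
  v**5+7v**4+51v**3+245v**2−76v−1380 = (v**2+10v+91)(v**3−3v**2−10v+24) + (594v**2+594v−3564)
  v**3−3v**2−10v+24 = ((1/594)v−2/297)(594v**2+594v−3564) + (0)
Last nonzero remainder: 594v**2+594v−3564. Dividing through by 594 gives the monic gcd v**2+v−6.
Then lcm(f, g) = f·g / gcd(f, g); expanding and making the result monic gives the answer.

v**6+3v**5+23v**4+41v**3−1056v**2−1076v+5520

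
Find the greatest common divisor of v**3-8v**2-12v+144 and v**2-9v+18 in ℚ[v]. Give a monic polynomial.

Repeated division with remainder:
  v**3-8v**2-12v+144 = (v+1)(v**2-9v+18) + (-21v+126)
  v**2-9v+18 = (-(1/21)v+1/7)(-21v+126) + (0)
Last nonzero remainder: -21v+126. Dividing through by -21 gives the monic gcd v-6.

v-6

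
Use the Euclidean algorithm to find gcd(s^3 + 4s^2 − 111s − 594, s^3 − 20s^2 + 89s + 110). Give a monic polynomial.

By polynomial division,
  s^3 + 4s^2 − 111s − 594 = (s^3 − 20s^2 + 89s + 110) + (24s^2 − 200s − 704)
  s^3 − 20s^2 + 89s + 110 = ((1/24)s − 35/72)(24s^2 − 200s − 704) + ((190/9)s − 2090/9)
  24s^2 − 200s − 704 = ((108/95)s + 288/95)((190/9)s − 2090/9) + (0)
Last nonzero remainder: (190/9)s − 2090/9. Dividing through by 190/9 gives the monic gcd s − 11.

s − 11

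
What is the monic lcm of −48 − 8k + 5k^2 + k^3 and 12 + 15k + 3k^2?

Euclidean algorithm in ℚ[k]:
  k^3 + 5k^2 − 8k − 48 = ((1/3)k)(3k^2 + 15k + 12) + (−12k − 48)
  3k^2 + 15k + 12 = (−(1/4)k − 1/4)(−12k − 48) + (0)
Last nonzero remainder: −12k − 48. Dividing through by −12 gives the monic gcd k + 4.
Then lcm(f, g) = f·g / gcd(f, g); expanding and making the result monic gives the answer.

−48 − 56k − 3k^2 + 6k^3 + k^4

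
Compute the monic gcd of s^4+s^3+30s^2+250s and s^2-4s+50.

s^2-4s+50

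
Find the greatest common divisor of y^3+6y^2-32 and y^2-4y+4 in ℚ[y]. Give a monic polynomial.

Repeated division with remainder:
  y^3+6y^2-32 = (y+10)(y^2-4y+4) + (36y-72)
  y^2-4y+4 = ((1/36)y-1/18)(36y-72) + (0)
Last nonzero remainder: 36y-72. Dividing through by 36 gives the monic gcd y-2.

y-2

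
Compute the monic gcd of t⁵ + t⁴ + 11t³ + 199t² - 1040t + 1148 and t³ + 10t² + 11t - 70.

Repeated division with remainder:
  t⁵ + t⁴ + 11t³ + 199t² - 1040t + 1148 = (t² - 9t + 90)(t³ + 10t² + 11t - 70) + (-532t² - 2660t + 7448)
  t³ + 10t² + 11t - 70 = (-(1/532)t - 5/532)(-532t² - 2660t + 7448) + (0)
Last nonzero remainder: -532t² - 2660t + 7448. Dividing through by -532 gives the monic gcd t² + 5t - 14.

t² + 5t - 14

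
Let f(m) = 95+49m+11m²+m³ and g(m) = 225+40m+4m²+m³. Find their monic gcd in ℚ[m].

5+m

By polynomial division,
  m³+11m²+49m+95 = (m³+4m²+40m+225) + (7m²+9m−130)
  m³+4m²+40m+225 = ((1/7)m+19/49)(7m²+9m−130) + ((2699/49)m+13495/49)
  7m²+9m−130 = ((343/2699)m−1274/2699)((2699/49)m+13495/49) + (0)
Last nonzero remainder: (2699/49)m+13495/49. Dividing through by 2699/49 gives the monic gcd m+5.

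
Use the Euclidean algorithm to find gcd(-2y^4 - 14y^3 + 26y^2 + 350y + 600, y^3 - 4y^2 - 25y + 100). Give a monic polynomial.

Apply the Euclidean algorithm:
  -2y^4 - 14y^3 + 26y^2 + 350y + 600 = (-2y - 22)(y^3 - 4y^2 - 25y + 100) + (-112y^2 + 2800)
  y^3 - 4y^2 - 25y + 100 = (-(1/112)y + 1/28)(-112y^2 + 2800) + (0)
Last nonzero remainder: -112y^2 + 2800. Dividing through by -112 gives the monic gcd y^2 - 25.

y^2 - 25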